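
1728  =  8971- 7243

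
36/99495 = 4/11055 = 0.00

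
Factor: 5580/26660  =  3^2 * 43^(  -  1) = 9/43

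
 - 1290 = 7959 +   -  9249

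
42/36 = 1 + 1/6 = 1.17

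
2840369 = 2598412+241957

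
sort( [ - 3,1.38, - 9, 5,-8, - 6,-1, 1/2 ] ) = [ - 9,- 8 ,  -  6, - 3, - 1,1/2, 1.38, 5]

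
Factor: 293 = 293^1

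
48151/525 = 91 + 376/525 = 91.72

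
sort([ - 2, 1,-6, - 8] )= [ - 8, - 6, - 2,1] 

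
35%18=17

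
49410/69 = 16470/23 = 716.09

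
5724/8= 715 + 1/2 = 715.50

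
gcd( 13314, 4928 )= 14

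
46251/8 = 46251/8  =  5781.38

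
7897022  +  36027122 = 43924144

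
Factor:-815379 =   -  3^1*191^1*1423^1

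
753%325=103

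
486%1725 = 486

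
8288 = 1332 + 6956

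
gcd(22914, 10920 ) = 6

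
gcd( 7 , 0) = 7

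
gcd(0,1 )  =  1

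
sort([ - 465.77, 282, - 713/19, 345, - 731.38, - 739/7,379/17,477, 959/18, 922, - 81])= [ - 731.38,-465.77, - 739/7, - 81 ,-713/19,379/17, 959/18, 282, 345, 477 , 922 ] 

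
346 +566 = 912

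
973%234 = 37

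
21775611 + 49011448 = 70787059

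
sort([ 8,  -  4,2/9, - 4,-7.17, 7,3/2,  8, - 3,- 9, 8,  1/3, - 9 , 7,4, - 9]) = [ - 9,-9,-9, - 7.17, - 4,- 4,-3 , 2/9, 1/3 , 3/2, 4, 7, 7, 8, 8, 8]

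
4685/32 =146  +  13/32 =146.41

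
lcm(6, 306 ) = 306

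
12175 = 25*487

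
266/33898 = 133/16949 = 0.01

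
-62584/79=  - 793 + 63/79 =-792.20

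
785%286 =213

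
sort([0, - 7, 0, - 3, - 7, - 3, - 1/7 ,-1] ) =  [ - 7 , - 7, - 3, - 3,  -  1, - 1/7 , 0,0]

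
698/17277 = 698/17277 = 0.04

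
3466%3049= 417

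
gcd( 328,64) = 8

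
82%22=16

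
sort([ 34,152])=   [34,152 ] 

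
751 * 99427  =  74669677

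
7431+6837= 14268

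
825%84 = 69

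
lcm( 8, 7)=56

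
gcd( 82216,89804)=4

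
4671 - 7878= - 3207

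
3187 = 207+2980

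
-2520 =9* ( - 280)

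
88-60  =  28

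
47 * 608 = 28576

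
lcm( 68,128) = 2176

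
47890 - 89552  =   - 41662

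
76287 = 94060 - 17773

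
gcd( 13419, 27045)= 9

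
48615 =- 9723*(-5 ) 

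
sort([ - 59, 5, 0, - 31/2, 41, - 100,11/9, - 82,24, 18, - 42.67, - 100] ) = [- 100, - 100, - 82  , - 59,-42.67, - 31/2, 0, 11/9,5, 18 , 24 , 41 ] 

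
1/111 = 1/111 = 0.01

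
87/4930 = 3/170 = 0.02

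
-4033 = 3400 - 7433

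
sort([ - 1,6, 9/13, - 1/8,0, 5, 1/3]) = [-1, -1/8,0,1/3,9/13,  5, 6]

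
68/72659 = 68/72659 = 0.00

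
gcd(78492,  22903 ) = 1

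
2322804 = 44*52791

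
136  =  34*4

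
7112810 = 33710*211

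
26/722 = 13/361 = 0.04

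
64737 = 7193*9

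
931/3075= 931/3075 = 0.30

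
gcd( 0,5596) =5596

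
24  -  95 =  - 71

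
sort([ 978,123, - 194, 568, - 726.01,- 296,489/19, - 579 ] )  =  [ - 726.01, - 579,-296, - 194, 489/19, 123,568,978 ] 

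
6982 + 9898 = 16880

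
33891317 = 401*84517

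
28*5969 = 167132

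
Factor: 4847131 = 131^1*163^1*227^1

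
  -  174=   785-959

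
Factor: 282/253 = 2^1*3^1 * 11^ (- 1)*23^(-1)*47^1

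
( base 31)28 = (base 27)2G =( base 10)70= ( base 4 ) 1012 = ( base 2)1000110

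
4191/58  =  72 + 15/58  =  72.26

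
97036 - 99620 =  - 2584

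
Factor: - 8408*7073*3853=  - 229137077752= -2^3*11^1 * 643^1*1051^1*3853^1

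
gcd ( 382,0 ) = 382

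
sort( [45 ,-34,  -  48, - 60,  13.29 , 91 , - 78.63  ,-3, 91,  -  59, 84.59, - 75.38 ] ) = [ - 78.63, - 75.38, -60, - 59, - 48,-34, - 3,13.29, 45, 84.59, 91, 91] 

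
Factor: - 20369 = -20369^1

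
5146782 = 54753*94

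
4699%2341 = 17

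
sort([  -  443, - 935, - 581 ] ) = [-935, - 581, - 443 ] 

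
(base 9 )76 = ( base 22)33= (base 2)1000101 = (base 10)69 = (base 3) 2120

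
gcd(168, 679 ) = 7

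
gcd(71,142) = 71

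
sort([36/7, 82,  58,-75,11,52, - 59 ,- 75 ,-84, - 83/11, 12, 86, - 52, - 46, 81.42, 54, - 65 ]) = [ - 84,- 75,  -  75, - 65,  -  59, - 52, - 46, - 83/11,36/7, 11,12 , 52,54, 58, 81.42, 82,86 ]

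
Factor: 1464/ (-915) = -2^3*5^(  -  1) = - 8/5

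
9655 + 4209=13864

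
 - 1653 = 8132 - 9785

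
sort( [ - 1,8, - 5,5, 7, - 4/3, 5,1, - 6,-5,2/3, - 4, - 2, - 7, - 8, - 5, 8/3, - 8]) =[ - 8, - 8, - 7, - 6, - 5,-5, - 5, - 4, - 2 , - 4/3, - 1,2/3, 1,8/3,5,5,7, 8 ] 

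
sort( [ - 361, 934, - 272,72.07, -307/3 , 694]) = [-361, - 272,-307/3, 72.07, 694,934] 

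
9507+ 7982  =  17489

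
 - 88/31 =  - 3 + 5/31 = - 2.84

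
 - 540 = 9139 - 9679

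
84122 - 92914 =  - 8792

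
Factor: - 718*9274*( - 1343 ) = 8942677076 = 2^2 * 17^1*79^1*359^1 * 4637^1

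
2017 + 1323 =3340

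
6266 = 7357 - 1091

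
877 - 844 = 33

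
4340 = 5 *868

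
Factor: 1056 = 2^5 * 3^1*11^1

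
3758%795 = 578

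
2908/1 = 2908 = 2908.00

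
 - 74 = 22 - 96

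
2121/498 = 707/166= 4.26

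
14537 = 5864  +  8673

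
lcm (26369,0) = 0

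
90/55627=90/55627 =0.00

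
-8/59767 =  -  1+59759/59767= - 0.00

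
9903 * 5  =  49515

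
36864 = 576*64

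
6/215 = 6/215  =  0.03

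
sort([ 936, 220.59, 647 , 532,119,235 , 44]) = [ 44 , 119 , 220.59,235,532, 647,936 ] 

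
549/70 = 7+59/70 = 7.84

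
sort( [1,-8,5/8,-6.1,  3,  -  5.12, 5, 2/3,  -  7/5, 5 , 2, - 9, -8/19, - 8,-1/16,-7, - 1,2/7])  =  [ - 9,- 8,-8, - 7, - 6.1, - 5.12, - 7/5,-1,-8/19,-1/16,2/7, 5/8, 2/3, 1,2, 3, 5,5 ] 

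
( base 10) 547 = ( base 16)223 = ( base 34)G3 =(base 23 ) 10I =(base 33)gj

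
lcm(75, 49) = 3675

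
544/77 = 544/77 = 7.06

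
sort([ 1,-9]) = [-9, 1] 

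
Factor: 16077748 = 2^2*4019437^1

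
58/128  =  29/64 = 0.45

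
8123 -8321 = -198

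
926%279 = 89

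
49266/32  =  1539 + 9/16 = 1539.56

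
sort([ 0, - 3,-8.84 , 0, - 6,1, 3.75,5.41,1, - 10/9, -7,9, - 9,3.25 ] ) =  [-9,-8.84 ,-7 , -6,-3,-10/9,0 , 0,1, 1,3.25, 3.75, 5.41 , 9]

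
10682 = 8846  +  1836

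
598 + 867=1465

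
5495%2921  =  2574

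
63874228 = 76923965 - 13049737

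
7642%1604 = 1226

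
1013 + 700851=701864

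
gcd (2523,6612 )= 87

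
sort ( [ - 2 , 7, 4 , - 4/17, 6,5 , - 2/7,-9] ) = [ - 9, - 2, - 2/7 , - 4/17 , 4, 5,6, 7] 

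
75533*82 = 6193706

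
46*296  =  13616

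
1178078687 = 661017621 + 517061066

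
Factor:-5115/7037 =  - 165/227= - 3^1 * 5^1 *11^1 *227^( - 1) 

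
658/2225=658/2225 = 0.30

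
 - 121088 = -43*2816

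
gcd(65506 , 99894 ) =2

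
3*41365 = 124095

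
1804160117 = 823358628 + 980801489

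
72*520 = 37440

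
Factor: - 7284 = -2^2*3^1 * 607^1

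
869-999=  - 130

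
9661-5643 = 4018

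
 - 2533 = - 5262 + 2729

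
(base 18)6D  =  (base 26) 4h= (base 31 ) 3S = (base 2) 1111001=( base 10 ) 121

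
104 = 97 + 7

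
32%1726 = 32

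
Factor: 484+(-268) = 2^3*3^3 = 216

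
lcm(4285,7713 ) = 38565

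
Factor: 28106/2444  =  23/2 = 2^( - 1) * 23^1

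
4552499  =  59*77161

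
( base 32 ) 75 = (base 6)1021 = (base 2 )11100101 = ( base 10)229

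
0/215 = 0  =  0.00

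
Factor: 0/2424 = 0^1 = 0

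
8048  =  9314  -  1266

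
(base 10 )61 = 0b111101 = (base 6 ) 141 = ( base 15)41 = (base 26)29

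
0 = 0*8277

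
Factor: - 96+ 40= - 56 = - 2^3*7^1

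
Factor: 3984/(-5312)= -3/4=-2^( - 2 )*3^1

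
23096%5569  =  820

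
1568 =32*49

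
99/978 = 33/326 = 0.10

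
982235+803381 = 1785616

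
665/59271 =665/59271 = 0.01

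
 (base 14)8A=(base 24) 52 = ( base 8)172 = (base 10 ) 122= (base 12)A2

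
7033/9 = 781 + 4/9 = 781.44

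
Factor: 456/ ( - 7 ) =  - 2^3*3^1*7^( - 1)*19^1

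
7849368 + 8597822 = 16447190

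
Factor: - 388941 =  -3^1*7^1*18521^1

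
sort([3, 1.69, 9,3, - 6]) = [ - 6, 1.69, 3,3,9]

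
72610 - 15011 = 57599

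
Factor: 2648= 2^3* 331^1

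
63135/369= 7015/41 = 171.10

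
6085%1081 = 680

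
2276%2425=2276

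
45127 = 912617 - 867490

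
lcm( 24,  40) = 120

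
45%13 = 6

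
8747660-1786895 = 6960765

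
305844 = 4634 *66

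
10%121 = 10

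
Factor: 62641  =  37^1* 1693^1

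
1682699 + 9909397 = 11592096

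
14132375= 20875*677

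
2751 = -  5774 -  - 8525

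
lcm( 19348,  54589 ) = 1528492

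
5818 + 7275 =13093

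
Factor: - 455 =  - 5^1*7^1*13^1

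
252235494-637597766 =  - 385362272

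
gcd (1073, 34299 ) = 37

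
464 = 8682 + -8218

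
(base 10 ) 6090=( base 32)5ua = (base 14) 2310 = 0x17CA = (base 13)2A06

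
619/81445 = 619/81445 = 0.01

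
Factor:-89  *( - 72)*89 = 2^3*3^2 * 89^2=570312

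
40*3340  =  133600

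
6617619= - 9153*( - 723) 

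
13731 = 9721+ 4010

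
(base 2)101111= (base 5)142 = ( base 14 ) 35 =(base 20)27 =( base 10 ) 47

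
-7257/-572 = 12 + 393/572 = 12.69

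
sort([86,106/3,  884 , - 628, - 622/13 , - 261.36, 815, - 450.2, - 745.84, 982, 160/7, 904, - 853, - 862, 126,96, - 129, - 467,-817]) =[-862, - 853, - 817, - 745.84,-628, - 467,-450.2, - 261.36,  -  129,-622/13, 160/7,106/3,  86,96, 126,  815, 884,904,982]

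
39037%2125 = 787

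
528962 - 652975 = - 124013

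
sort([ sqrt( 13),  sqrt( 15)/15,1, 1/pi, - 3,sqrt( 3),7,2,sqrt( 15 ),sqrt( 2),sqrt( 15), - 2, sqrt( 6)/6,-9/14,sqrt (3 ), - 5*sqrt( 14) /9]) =[ - 3,-5*sqrt( 14)/9, - 2,-9/14, sqrt ( 15)/15 , 1/pi,sqrt( 6 ) /6,1, sqrt( 2 ),sqrt(3),sqrt( 3),2,sqrt( 13), sqrt( 15),sqrt( 15),  7] 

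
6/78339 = 2/26113 =0.00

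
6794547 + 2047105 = 8841652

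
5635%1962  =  1711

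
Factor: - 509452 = -2^2*127363^1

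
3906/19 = 3906/19= 205.58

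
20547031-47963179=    - 27416148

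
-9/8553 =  - 1 +2848/2851 = - 0.00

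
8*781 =6248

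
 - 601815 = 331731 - 933546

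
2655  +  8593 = 11248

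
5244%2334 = 576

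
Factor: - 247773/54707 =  - 3^1 * 227^( - 1)* 241^(-1) *82591^1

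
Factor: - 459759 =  - 3^1*331^1*463^1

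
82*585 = 47970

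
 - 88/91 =-1 + 3/91= - 0.97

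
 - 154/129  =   - 2 +104/129=- 1.19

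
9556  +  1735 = 11291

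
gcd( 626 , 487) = 1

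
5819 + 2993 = 8812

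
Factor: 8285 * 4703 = 38964355 = 5^1*1657^1*4703^1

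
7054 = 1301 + 5753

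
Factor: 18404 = 2^2* 43^1 * 107^1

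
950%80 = 70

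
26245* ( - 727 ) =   -  19080115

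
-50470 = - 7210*7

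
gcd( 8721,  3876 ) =969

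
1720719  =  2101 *819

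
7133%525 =308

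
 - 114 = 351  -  465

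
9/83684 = 9/83684 = 0.00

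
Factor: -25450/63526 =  - 5^2*23^( - 1)*509^1*1381^( - 1) = - 12725/31763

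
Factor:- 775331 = - 271^1 * 2861^1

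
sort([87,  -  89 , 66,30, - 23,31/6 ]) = [ - 89, - 23,31/6,30, 66, 87]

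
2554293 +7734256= 10288549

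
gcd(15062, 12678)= 2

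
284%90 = 14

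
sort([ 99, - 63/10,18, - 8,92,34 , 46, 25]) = [ - 8, - 63/10 , 18,25,34, 46, 92, 99]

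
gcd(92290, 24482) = 2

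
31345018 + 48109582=79454600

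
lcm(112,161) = 2576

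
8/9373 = 8/9373  =  0.00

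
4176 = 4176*1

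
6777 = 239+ 6538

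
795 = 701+94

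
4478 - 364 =4114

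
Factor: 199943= 179^1 *1117^1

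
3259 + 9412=12671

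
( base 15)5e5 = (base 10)1340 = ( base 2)10100111100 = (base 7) 3623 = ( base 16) 53c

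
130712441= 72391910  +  58320531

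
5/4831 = 5/4831 = 0.00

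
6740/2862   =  2 + 508/1431 = 2.35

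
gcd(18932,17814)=2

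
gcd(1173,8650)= 1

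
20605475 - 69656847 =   -  49051372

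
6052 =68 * 89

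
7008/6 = 1168 = 1168.00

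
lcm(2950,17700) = 17700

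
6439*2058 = 13251462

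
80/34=2+6/17 =2.35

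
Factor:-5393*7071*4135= - 3^1*5^1*827^1*2357^1*5393^1   =  -157683688905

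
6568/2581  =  6568/2581 = 2.54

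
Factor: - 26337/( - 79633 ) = 3^1*8779^1*79633^ (-1 )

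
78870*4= 315480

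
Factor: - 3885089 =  - 13^1 * 298853^1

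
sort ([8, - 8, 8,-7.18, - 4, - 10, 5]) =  [ - 10, - 8, - 7.18, -4, 5, 8, 8] 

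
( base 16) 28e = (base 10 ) 654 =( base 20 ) 1CE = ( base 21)1A3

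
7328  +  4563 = 11891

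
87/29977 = 87/29977 = 0.00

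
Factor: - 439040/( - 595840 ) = 2^1*7^1*19^( - 1 ) = 14/19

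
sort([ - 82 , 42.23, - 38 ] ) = [ - 82,  -  38, 42.23] 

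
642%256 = 130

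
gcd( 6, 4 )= 2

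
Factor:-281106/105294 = -291/109 =- 3^1*97^1*109^(  -  1 )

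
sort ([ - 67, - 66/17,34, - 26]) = [ - 67 ,-26, - 66/17,  34 ] 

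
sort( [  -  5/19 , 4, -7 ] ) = [  -  7,- 5/19, 4] 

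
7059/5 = 7059/5 =1411.80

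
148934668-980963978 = -832029310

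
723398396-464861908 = 258536488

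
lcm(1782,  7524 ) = 67716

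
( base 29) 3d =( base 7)202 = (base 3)10201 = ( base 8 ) 144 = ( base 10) 100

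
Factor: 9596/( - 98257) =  - 2^2*2399^1*98257^( - 1)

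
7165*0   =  0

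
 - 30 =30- 60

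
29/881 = 29/881 = 0.03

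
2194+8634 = 10828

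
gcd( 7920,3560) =40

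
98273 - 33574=64699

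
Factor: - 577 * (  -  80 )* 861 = 39743760  =  2^4*3^1*5^1*7^1*41^1 * 577^1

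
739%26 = 11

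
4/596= 1/149 = 0.01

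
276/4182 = 46/697 = 0.07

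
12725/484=12725/484 =26.29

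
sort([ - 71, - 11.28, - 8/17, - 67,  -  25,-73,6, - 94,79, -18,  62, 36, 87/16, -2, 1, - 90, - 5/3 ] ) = [-94,  -  90,  -  73 ,  -  71 ,- 67, - 25,-18,-11.28,-2,-5/3 ,  -  8/17,  1, 87/16,  6,36 , 62  ,  79 ] 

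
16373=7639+8734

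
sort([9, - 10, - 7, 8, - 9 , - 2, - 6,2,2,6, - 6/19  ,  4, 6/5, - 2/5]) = [ - 10, - 9, - 7,  -  6, - 2, - 2/5,-6/19,6/5 , 2, 2,4, 6,8,9 ]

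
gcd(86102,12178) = 2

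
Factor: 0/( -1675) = 0^1  =  0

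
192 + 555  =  747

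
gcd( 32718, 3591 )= 399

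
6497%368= 241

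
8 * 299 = 2392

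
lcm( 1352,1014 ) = 4056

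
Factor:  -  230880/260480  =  - 2^( - 2 )*3^1*11^(  -  1 ) * 13^1 = -39/44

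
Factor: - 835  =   - 5^1*167^1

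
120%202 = 120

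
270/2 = 135 = 135.00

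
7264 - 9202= - 1938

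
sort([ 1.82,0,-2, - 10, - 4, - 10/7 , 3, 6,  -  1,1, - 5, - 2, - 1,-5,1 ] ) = [ - 10, - 5, -5, - 4, - 2,  -  2, - 10/7,  -  1 , - 1,0, 1, 1 , 1.82,3,6]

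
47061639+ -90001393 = - 42939754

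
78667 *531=41772177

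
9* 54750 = 492750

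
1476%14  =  6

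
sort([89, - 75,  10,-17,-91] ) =[ - 91,  -  75,-17, 10, 89]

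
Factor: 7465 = 5^1 * 1493^1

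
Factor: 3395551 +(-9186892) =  - 3^1*1930447^1 = - 5791341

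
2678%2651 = 27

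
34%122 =34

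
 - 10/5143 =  - 10/5143= - 0.00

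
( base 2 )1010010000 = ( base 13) 3B6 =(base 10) 656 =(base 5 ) 10111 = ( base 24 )138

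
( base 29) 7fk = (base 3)22200220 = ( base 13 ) 2B6B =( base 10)6342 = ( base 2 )1100011000110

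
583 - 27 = 556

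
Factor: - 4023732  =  -2^2*3^1*547^1*613^1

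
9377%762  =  233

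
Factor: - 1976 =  - 2^3 * 13^1*19^1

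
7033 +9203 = 16236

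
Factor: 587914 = 2^1*293957^1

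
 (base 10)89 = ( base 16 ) 59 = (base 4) 1121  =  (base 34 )2L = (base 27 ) 38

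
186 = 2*93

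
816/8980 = 204/2245 = 0.09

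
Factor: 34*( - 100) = - 3400 =-2^3*5^2*17^1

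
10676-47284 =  - 36608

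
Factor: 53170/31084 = 65/38 = 2^(-1)*5^1*13^1*19^(-1)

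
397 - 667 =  - 270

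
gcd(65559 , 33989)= 41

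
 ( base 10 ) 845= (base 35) O5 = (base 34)OT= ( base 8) 1515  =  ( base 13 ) 500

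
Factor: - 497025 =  - 3^2* 5^2 * 47^2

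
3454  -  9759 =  - 6305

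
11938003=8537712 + 3400291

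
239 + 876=1115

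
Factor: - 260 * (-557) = 144820 = 2^2 *5^1 * 13^1*557^1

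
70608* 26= 1835808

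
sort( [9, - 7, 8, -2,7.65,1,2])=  [- 7,-2,  1,2,7.65  ,  8, 9 ]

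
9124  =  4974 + 4150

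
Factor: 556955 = 5^1*7^1 * 15913^1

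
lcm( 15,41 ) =615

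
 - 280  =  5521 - 5801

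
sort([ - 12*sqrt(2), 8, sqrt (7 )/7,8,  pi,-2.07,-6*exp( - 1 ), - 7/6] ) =[ - 12*sqrt ( 2), - 6 * exp (-1), - 2.07, - 7/6, sqrt( 7) /7 , pi,8,8]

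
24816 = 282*88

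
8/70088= 1/8761 = 0.00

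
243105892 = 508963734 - 265857842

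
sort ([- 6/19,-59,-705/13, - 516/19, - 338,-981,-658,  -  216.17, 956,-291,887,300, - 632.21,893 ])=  [ -981,  -  658, - 632.21, -338, - 291,-216.17,-59, - 705/13, - 516/19, - 6/19, 300, 887,893,956 ] 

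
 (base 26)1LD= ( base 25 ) 1oa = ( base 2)10011010011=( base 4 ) 103103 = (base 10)1235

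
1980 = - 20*(-99 ) 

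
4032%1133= 633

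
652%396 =256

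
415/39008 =415/39008 = 0.01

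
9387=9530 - 143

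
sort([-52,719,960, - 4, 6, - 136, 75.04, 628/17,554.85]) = [ - 136,- 52, - 4, 6, 628/17,75.04, 554.85, 719, 960] 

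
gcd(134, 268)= 134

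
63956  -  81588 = -17632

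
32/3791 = 32/3791 = 0.01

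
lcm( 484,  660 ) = 7260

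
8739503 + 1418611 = 10158114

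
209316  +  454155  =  663471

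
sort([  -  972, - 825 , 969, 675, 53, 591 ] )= [-972,-825,53,591, 675,969]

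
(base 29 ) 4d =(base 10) 129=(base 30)49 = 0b10000001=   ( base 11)108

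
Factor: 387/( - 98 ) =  - 2^(  -  1) * 3^2*7^( - 2) *43^1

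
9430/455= 1886/91 = 20.73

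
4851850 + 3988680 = 8840530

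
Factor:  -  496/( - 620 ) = 2^2*5^( - 1 ) = 4/5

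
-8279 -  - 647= - 7632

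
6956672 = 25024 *278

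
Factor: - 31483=-19^1 * 1657^1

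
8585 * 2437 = 20921645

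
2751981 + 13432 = 2765413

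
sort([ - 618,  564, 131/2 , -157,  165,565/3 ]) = [ - 618,-157 , 131/2, 165, 565/3,564]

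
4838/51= 94+44/51 = 94.86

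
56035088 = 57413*976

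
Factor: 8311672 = 2^3*53^1*19603^1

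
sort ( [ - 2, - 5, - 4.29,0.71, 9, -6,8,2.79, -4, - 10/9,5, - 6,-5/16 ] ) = [ - 6, - 6, - 5, - 4.29, - 4, - 2, - 10/9,-5/16, 0.71,  2.79, 5, 8,9 ] 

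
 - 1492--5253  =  3761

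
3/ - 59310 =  - 1 + 19769/19770 = -  0.00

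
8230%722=288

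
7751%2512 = 215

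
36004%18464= 17540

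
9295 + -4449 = 4846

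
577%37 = 22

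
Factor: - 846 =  - 2^1*3^2*47^1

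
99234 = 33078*3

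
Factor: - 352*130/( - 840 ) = 1144/21 =2^3*3^( - 1) * 7^( - 1) * 11^1*13^1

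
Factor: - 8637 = -3^1*2879^1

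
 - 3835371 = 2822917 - 6658288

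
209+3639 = 3848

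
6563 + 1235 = 7798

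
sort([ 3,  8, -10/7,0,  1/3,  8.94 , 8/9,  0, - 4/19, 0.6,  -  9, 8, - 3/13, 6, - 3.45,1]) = [  -  9, - 3.45,-10/7 ,- 3/13, - 4/19, 0, 0, 1/3,0.6 , 8/9,1,3,6,  8,8, 8.94]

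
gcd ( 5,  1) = 1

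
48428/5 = 48428/5 = 9685.60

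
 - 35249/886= - 40  +  191/886 =- 39.78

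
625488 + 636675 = 1262163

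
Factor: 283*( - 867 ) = - 3^1 * 17^2*283^1=- 245361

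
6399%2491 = 1417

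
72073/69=72073/69 = 1044.54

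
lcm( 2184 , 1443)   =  80808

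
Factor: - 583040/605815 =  - 128/133 = -  2^7*7^( - 1 )*19^ ( - 1 )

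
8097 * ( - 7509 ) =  -60800373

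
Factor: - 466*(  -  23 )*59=2^1*23^1*59^1*233^1 =632362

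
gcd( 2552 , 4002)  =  58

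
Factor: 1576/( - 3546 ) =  - 2^2*3^( - 2)=-  4/9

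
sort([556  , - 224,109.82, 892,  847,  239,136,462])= [ - 224,109.82, 136,  239, 462, 556 , 847,892]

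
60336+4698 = 65034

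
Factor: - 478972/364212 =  - 3^(- 2 )*13^1*61^1*67^(-1 ) = -793/603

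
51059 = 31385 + 19674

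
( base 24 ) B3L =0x191D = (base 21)EC3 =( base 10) 6429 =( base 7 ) 24513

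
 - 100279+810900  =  710621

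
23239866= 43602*533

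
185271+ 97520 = 282791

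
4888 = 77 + 4811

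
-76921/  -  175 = 76921/175=439.55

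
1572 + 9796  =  11368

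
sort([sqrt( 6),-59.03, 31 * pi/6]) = [ - 59.03,sqrt(6) , 31*pi/6] 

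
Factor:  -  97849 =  - 97849^1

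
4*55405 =221620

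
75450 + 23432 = 98882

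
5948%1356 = 524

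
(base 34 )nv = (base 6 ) 3433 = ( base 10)813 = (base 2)1100101101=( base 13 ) 4A7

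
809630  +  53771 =863401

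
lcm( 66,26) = 858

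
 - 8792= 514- 9306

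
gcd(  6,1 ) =1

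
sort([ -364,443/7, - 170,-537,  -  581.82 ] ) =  [ - 581.82, - 537,- 364,  -  170, 443/7]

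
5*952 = 4760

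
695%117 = 110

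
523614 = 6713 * 78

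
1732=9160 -7428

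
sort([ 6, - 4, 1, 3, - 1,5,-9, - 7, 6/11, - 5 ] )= [ - 9 , - 7, - 5, - 4,  -  1,6/11,  1, 3,5,6 ] 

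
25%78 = 25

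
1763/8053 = 1763/8053 = 0.22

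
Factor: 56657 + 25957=2^1*3^1 * 7^2*281^1 = 82614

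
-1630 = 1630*( - 1 )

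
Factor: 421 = 421^1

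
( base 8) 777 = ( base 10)511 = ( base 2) 111111111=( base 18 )1a7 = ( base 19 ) 17H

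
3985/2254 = 3985/2254=   1.77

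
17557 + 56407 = 73964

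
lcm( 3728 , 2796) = 11184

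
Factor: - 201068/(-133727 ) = 2^2*7^1*11^ ( - 1)*43^1 * 167^1*12157^( - 1)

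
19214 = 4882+14332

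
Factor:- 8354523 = -3^1*29^1*109^1*881^1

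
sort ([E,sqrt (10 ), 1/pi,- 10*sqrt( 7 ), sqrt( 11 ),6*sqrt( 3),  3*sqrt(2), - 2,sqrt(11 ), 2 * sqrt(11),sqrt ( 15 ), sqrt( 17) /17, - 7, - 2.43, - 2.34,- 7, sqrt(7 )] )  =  [ - 10*sqrt(7 ) ,-7, - 7, - 2.43, - 2.34, - 2, sqrt(17 )/17 , 1/pi , sqrt(7 ),E,sqrt(10), sqrt(11 ),sqrt(11),sqrt(15), 3*sqrt( 2 ),2*sqrt( 11 ), 6*sqrt( 3)]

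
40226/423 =95 + 41/423= 95.10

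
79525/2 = 39762 + 1/2 = 39762.50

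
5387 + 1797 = 7184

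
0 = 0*73433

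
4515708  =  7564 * 597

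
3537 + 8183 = 11720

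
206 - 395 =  -189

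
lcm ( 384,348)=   11136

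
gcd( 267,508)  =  1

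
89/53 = 1 + 36/53 = 1.68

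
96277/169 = 96277/169 = 569.69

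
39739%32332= 7407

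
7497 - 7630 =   -  133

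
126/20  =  63/10 = 6.30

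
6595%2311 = 1973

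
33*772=25476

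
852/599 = 852/599 = 1.42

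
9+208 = 217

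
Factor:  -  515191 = - 515191^1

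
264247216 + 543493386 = 807740602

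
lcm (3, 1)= 3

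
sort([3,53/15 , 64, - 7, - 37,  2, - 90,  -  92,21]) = [ - 92, -90, - 37, - 7,2,  3,53/15,21,64]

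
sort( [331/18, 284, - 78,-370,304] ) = [ - 370,  -  78,331/18,  284,304 ] 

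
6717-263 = 6454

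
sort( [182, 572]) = [182, 572 ] 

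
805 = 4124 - 3319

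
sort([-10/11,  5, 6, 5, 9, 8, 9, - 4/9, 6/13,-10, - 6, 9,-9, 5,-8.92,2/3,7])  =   [-10, - 9,-8.92, - 6, - 10/11,-4/9, 6/13, 2/3, 5,5,5, 6, 7, 8, 9 , 9,  9]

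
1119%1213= 1119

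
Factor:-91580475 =-3^1*5^2 * 7^1*19^1*9181^1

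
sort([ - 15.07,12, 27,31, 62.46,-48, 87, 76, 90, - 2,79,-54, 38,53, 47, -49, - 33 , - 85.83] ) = [-85.83, - 54, - 49, - 48,-33, - 15.07, - 2, 12, 27,31,  38,47, 53, 62.46, 76, 79, 87, 90]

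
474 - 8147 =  - 7673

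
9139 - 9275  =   - 136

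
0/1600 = 0= 0.00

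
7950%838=408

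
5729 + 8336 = 14065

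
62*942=58404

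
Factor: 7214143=7214143^1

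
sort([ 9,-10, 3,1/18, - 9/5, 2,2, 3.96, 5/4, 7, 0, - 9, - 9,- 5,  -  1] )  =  [-10,  -  9, - 9, - 5, - 9/5 , - 1, 0, 1/18,5/4, 2,2, 3, 3.96,7,9] 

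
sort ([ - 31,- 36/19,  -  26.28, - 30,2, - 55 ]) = [ - 55, - 31, - 30,  -  26.28, - 36/19, 2]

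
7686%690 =96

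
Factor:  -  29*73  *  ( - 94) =198998 =2^1*29^1*47^1 * 73^1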